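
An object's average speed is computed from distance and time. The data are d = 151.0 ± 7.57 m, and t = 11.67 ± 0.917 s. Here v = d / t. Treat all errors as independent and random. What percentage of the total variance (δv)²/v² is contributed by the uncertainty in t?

71.1%

(δv/v)² = (1·δd/d)² + (-1·δt/t)²
  d term: (1×0.0501)² = 0.00251
  t term: (-1×0.0786)² = 0.00617
Total = 0.00869. Share from t = 0.00617/0.00869 = 0.711.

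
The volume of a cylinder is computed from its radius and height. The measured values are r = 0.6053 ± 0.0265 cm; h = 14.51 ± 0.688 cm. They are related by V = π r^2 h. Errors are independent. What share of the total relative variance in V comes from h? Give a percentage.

22.7%

(δV/V)² = (2·δr/r)² + (1·δh/h)²
  r term: (2×0.0438)² = 0.00767
  h term: (1×0.0474)² = 0.00225
Total = 0.00991. Share from h = 0.00225/0.00991 = 0.227.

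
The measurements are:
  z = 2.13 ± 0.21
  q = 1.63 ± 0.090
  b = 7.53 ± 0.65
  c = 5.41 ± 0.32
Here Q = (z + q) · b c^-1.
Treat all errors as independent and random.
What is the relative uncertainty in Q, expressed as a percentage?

12.1%

Let u = z + q = 3.76. δu = √(δz² + δq²) = √(0.0441 + 0.00810) = 0.228, so δu/u = 0.0608.
Q is then a monomial in u, b, c:
δQ/Q = √((δu/u)² + (1·δb/b)² + (-1·δc/c)²) = √(0.00369 + 0.00745 + 0.00350) = 0.121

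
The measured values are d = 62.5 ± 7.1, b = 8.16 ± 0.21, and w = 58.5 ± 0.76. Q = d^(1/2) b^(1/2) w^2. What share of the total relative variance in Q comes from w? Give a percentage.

(δQ/Q)² = (½·δd/d)² + (½·δb/b)² + (2·δw/w)²
  d term: (0.5×0.114)² = 0.00323
  b term: (0.5×0.0257)² = 0.000166
  w term: (2×0.0130)² = 0.000675
Total = 0.00407. Share from w = 0.000675/0.00407 = 0.166.

16.6%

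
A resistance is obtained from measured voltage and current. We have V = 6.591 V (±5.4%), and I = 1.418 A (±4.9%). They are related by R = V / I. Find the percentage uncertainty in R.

7.29%

R is a product of powers, so relative uncertainties combine in quadrature:
  (1·δV/V)² = (1×0.0540)² = 0.00292;  (-1·δI/I)² = (-1×0.0490)² = 0.00240
δR/R = √(0.00532) = 0.0729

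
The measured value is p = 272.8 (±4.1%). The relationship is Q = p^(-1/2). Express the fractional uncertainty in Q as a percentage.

Q is a product of powers, so relative uncertainties combine in quadrature:
  (−½·δp/p)² = (-0.5×0.0410)² = 0.000420
δQ/Q = √(0.000420) = 0.0205

2.05%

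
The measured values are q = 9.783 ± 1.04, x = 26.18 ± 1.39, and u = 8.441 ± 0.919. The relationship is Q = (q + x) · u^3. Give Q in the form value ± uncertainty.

Let w = q + x = 35.96. δw = √(δq² + δx²) = √(1.08 + 1.93) = 1.74, so δw/w = 0.0483.
Q is then a monomial in w, u:
δQ/Q = √((δw/w)² + (3·δu/u)²) = √(0.00233 + 0.107) = 0.330
Q = 21630, so δQ = 0.330 × 21630 = 7140.

21630 ± 7140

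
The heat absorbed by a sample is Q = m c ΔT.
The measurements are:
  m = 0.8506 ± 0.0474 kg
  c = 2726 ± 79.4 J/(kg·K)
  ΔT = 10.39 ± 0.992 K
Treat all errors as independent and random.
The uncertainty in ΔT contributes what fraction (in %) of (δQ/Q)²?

69.7%

(δQ/Q)² = (1·δm/m)² + (1·δc/c)² + (1·δΔT/ΔT)²
  m term: (1×0.0557)² = 0.00311
  c term: (1×0.0291)² = 0.000848
  ΔT term: (1×0.0955)² = 0.00912
Total = 0.0131. Share from ΔT = 0.00912/0.0131 = 0.697.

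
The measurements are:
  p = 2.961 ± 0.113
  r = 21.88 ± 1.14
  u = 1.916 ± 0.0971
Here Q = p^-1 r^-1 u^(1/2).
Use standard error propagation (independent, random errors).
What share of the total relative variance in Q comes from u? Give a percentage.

13.3%

(δQ/Q)² = (-1·δp/p)² + (-1·δr/r)² + (½·δu/u)²
  p term: (-1×0.0382)² = 0.00146
  r term: (-1×0.0521)² = 0.00271
  u term: (0.5×0.0507)² = 0.000642
Total = 0.00481. Share from u = 0.000642/0.00481 = 0.133.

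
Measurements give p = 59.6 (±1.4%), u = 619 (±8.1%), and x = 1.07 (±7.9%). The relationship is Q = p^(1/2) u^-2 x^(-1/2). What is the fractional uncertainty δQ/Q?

Products/powers → add relative errors in quadrature, weighted by exponent:
  (½·δp/p)² = (0.5×0.0140)² = 4.9e-05;  (-2·δu/u)² = (-2×0.0810)² = 0.0262;  (−½·δx/x)² = (-0.5×0.0790)² = 0.00156
δQ/Q = √(0.0279) = 0.167

0.167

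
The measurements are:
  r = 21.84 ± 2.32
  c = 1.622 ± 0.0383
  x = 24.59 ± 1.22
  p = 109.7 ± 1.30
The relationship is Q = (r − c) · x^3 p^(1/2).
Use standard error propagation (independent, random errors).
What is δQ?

5.92e+05

Let u = r − c = 20.22. δu = √(δr² + δc²) = √(5.38 + 0.00147) = 2.32, so δu/u = 0.115.
Q is then a monomial in u, x, p:
δQ/Q = √((δu/u)² + (3·δx/x)² + (½·δp/p)²) = √(0.0132 + 0.0222 + 3.51e-05) = 0.188
Q = 3.149e+06, so δQ = 0.188 × 3.149e+06 = 5.92e+05.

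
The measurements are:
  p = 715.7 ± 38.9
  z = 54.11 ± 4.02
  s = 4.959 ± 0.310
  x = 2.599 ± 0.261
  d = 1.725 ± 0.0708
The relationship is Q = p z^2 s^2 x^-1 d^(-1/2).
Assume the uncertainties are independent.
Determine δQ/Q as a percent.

22.6%

Since Q is a product/quotient, work with relative uncertainties:
  (1·δp/p)² = (1×0.0544)² = 0.00295;  (2·δz/z)² = (2×0.0743)² = 0.0221;  (2·δs/s)² = (2×0.0625)² = 0.0156;  (-1·δx/x)² = (-1×0.100)² = 0.0101;  (−½·δd/d)² = (-0.5×0.0410)² = 0.000421
δQ/Q = √(0.0512) = 0.226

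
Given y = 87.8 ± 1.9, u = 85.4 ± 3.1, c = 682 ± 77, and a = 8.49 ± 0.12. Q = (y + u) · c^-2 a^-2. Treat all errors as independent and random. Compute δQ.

Let w = y + u = 173. δw = √(δy² + δu²) = √(3.61 + 9.61) = 3.64, so δw/w = 0.0210.
Q is then a monomial in w, c, a:
δQ/Q = √((δw/w)² + (-2·δc/c)² + (-2·δa/a)²) = √(0.000441 + 0.0510 + 0.000799) = 0.229
Q = 5.17e-06, so δQ = 0.229 × 5.17e-06 = 1.18e-06.

1.18e-06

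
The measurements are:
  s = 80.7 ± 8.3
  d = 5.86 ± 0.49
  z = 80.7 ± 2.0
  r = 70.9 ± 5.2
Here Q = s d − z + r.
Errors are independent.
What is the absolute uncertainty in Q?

62.9

Let p = s·d = 473. δp/p = √((1·δs/s)² + (1·δd/d)²) = √(0.0106 + 0.00699) = 0.133, so δp = 62.7.
Q = p − z + r: δQ = √(δp² + δz² + δr²) = √(3930 + 4.00 + 27.0) = 62.9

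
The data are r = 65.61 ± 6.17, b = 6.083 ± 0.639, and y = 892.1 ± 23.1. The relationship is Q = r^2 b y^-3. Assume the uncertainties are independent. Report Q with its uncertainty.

(3.688 ± 0.845) × 10^-5

Products/powers → add relative errors in quadrature, weighted by exponent:
  (2·δr/r)² = (2×0.0940)² = 0.0354;  (1·δb/b)² = (1×0.105)² = 0.0110;  (-3·δy/y)² = (-3×0.0259)² = 0.00603
δQ/Q = √(0.0524) = 0.229
Q = 3.688e-05, so δQ = 0.229 × 3.688e-05 = 8.45e-06.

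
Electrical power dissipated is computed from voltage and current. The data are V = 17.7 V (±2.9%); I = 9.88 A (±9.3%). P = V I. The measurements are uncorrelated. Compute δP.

17.0 W

Products/powers → add relative errors in quadrature, weighted by exponent:
  (1·δV/V)² = (1×0.0290)² = 0.000841;  (1·δI/I)² = (1×0.0930)² = 0.00865
δP/P = √(0.00949) = 0.0974
P = 175 W, so δP = 0.0974 × 175 = 17.0 W.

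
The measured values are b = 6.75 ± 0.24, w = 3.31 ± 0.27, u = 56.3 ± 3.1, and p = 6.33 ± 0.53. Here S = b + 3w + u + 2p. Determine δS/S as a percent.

3.95%

Sums and differences: (δS)² = Σ (cᵢ δxᵢ)².
  (δb)² = 0.0576;  (3·δw)² = 0.656;  (δu)² = 9.61;  (2·δp)² = 1.12
δS = √(11.4) = 3.38
S = 85.6, so δS/S = 3.38/85.6 = 0.0395.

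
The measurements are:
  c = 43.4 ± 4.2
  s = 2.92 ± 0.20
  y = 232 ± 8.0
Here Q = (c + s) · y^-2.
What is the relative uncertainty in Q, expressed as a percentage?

Let u = c + s = 46.3. δu = √(δc² + δs²) = √(17.6 + 0.0400) = 4.20, so δu/u = 0.0908.
Q is then a monomial in u, y:
δQ/Q = √((δu/u)² + (-2·δy/y)²) = √(0.00824 + 0.00476) = 0.114

11.4%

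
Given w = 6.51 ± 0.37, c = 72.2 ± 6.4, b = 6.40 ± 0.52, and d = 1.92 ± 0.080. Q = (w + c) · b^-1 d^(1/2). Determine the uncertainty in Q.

1.99

Let u = w + c = 78.7. δu = √(δw² + δc²) = √(0.137 + 41.0) = 6.41, so δu/u = 0.0814.
Q is then a monomial in u, b, d:
δQ/Q = √((δu/u)² + (-1·δb/b)² + (½·δd/d)²) = √(0.00663 + 0.00660 + 0.000434) = 0.117
Q = 17.0, so δQ = 0.117 × 17.0 = 1.99.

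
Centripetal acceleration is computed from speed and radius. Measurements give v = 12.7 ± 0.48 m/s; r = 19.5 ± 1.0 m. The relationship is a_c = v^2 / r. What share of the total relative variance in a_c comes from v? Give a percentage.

(δa_c/a_c)² = (2·δv/v)² + (-1·δr/r)²
  v term: (2×0.0378)² = 0.00571
  r term: (-1×0.0513)² = 0.00263
Total = 0.00834. Share from v = 0.00571/0.00834 = 0.685.

68.5%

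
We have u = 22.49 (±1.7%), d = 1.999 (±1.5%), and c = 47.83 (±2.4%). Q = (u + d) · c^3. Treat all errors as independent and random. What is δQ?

Let w = u + d = 24.49. δw = √(δu² + δd²) = √(0.146 + 0.000899) = 0.384, so δw/w = 0.0157.
Q is then a monomial in w, c:
δQ/Q = √((δw/w)² + (3·δc/c)²) = √(0.000245 + 0.00518) = 0.0737
Q = 2.68e+06, so δQ = 0.0737 × 2.68e+06 = 1.97e+05.

1.97e+05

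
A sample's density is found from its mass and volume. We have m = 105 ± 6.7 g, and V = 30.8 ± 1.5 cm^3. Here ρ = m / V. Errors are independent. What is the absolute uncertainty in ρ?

Each factor contributes (exponent × relative error)² to (δρ/ρ)²:
  (1·δm/m)² = (1×0.0638)² = 0.00407;  (-1·δV/V)² = (-1×0.0487)² = 0.00237
δρ/ρ = √(0.00644) = 0.0803
ρ = 3.41 g/cm^3, so δρ = 0.0803 × 3.41 = 0.274 g/cm^3.

0.274 g/cm^3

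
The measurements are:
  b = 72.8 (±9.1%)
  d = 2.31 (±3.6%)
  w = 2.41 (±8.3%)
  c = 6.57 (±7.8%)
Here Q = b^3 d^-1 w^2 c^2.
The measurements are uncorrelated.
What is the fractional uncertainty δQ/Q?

0.357

For a monomial Q ∝ b^3, d^-1, w^2, c^2, fractional errors add in quadrature:
  (3·δb/b)² = (3×0.0910)² = 0.0745;  (-1·δd/d)² = (-1×0.0360)² = 0.00130;  (2·δw/w)² = (2×0.0830)² = 0.0276;  (2·δc/c)² = (2×0.0780)² = 0.0243
δQ/Q = √(0.128) = 0.357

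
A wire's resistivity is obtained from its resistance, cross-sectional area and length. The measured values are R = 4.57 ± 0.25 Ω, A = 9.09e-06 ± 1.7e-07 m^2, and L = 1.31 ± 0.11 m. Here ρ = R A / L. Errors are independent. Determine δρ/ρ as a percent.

ρ is a product of powers, so relative uncertainties combine in quadrature:
  (1·δR/R)² = (1×0.0547)² = 0.00299;  (1·δA/A)² = (1×0.0187)² = 0.000350;  (-1·δL/L)² = (-1×0.0840)² = 0.00705
δρ/ρ = √(0.0104) = 0.102

10.2%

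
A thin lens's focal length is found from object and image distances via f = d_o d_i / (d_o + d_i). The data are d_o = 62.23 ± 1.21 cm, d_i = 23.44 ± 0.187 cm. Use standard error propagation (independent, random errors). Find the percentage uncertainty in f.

∂f/∂d_o = (d_i/(d_o+d_i))² = 0.0749;  ∂f/∂d_i = (d_o/(d_o+d_i))² = 0.528
δf = √((∂f/∂d_o · δd_o)² + (∂f/∂d_i · δd_i)²) = √(0.00821 + 0.00974) = 0.134 cm
f = 17.03 cm, so δf/f = 0.134/17.03 = 0.00787.

0.787%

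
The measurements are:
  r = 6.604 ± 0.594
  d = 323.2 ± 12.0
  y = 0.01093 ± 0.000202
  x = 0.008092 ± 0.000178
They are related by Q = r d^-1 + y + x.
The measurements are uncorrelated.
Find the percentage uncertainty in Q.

Let p = r·d^-1 = 0.02043. δp/p = √((1·δr/r)² + (-1·δd/d)²) = √(0.00809 + 0.00138) = 0.0973, so δp = 0.00199.
Q = p + y + x: δQ = √(δp² + δy² + δx²) = √(3.95e-06 + 4.08e-08 + 3.17e-08) = 0.00201
Q = 0.03946, so δQ/Q = 0.00201/0.03946 = 0.0509.

5.09%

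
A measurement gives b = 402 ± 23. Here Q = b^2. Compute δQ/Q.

0.114

Q ∝ b^2, so δQ/Q = |2| · δb/b = 2 × 0.0572 = 0.114.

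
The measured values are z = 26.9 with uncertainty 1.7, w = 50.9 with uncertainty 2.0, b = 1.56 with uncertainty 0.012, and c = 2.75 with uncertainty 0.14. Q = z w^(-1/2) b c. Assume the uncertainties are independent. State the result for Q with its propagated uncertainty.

16.2 ± 1.36

Relative error in a monomial: (δQ/Q)² = Σ (nᵢ · δxᵢ/xᵢ)².
  (1·δz/z)² = (1×0.0632)² = 0.00399;  (−½·δw/w)² = (-0.5×0.0393)² = 0.000386;  (1·δb/b)² = (1×0.00769)² = 5.92e-05;  (1·δc/c)² = (1×0.0509)² = 0.00259
δQ/Q = √(0.00703) = 0.0838
Q = 16.2, so δQ = 0.0838 × 16.2 = 1.36.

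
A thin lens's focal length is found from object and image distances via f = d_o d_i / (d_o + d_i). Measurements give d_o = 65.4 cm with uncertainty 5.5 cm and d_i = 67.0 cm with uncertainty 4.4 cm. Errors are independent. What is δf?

∂f/∂d_o = (d_i/(d_o+d_i))² = 0.256;  ∂f/∂d_i = (d_o/(d_o+d_i))² = 0.244
δf = √((∂f/∂d_o · δd_o)² + (∂f/∂d_i · δd_i)²) = √(1.98 + 1.15) = 1.77 cm

1.77 cm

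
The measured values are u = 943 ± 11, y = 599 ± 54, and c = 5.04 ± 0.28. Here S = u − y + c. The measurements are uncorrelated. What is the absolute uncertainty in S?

For a sum/difference, combine absolute errors in quadrature:
  (δu)² = 121;  (δy)² = 2920;  (δc)² = 0.0784
δS = √(3040) = 55.1

55.1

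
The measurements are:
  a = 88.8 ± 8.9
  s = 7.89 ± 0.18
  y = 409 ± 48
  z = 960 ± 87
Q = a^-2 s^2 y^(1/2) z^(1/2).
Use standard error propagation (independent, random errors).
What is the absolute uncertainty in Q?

1.08

Products/powers → add relative errors in quadrature, weighted by exponent:
  (-2·δa/a)² = (-2×0.100)² = 0.0402;  (2·δs/s)² = (2×0.0228)² = 0.00208;  (½·δy/y)² = (0.5×0.117)² = 0.00344;  (½·δz/z)² = (0.5×0.0906)² = 0.00205
δQ/Q = √(0.0478) = 0.219
Q = 4.95, so δQ = 0.219 × 4.95 = 1.08.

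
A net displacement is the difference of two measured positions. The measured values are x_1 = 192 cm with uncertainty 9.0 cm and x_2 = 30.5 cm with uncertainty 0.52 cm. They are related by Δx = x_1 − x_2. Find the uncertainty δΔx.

9.02 cm

For a sum/difference, combine absolute errors in quadrature:
  (δx_1)² = 81.0;  (δx_2)² = 0.270
δΔx = √(81.3) = 9.02 cm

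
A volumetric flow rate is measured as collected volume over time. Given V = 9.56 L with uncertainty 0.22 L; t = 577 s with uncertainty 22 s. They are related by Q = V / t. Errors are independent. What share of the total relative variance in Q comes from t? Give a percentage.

(δQ/Q)² = (1·δV/V)² + (-1·δt/t)²
  V term: (1×0.0230)² = 0.000530
  t term: (-1×0.0381)² = 0.00145
Total = 0.00198. Share from t = 0.00145/0.00198 = 0.733.

73.3%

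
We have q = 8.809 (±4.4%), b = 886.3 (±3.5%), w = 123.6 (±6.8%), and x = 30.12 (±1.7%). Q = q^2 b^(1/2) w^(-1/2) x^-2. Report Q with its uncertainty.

Products/powers → add relative errors in quadrature, weighted by exponent:
  (2·δq/q)² = (2×0.0440)² = 0.00774;  (½·δb/b)² = (0.5×0.0350)² = 0.000306;  (−½·δw/w)² = (-0.5×0.0680)² = 0.00116;  (-2·δx/x)² = (-2×0.0170)² = 0.00116
δQ/Q = √(0.0104) = 0.102
Q = 0.2290, so δQ = 0.102 × 0.2290 = 0.0233.

0.2290 ± 0.0233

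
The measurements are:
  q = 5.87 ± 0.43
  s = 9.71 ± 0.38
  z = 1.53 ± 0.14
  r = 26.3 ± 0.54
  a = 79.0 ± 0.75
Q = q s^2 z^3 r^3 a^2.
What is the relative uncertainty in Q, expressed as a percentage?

30.2%

For a monomial Q ∝ q, s^2, z^3, r^3, a^2, fractional errors add in quadrature:
  (1·δq/q)² = (1×0.0733)² = 0.00537;  (2·δs/s)² = (2×0.0391)² = 0.00613;  (3·δz/z)² = (3×0.0915)² = 0.0754;  (3·δr/r)² = (3×0.0205)² = 0.00379;  (2·δa/a)² = (2×0.00949)² = 0.000361
δQ/Q = √(0.0910) = 0.302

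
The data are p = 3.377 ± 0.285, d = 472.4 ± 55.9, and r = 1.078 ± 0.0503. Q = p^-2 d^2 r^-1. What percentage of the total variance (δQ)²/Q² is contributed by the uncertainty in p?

(δQ/Q)² = (-2·δp/p)² + (2·δd/d)² + (-1·δr/r)²
  p term: (-2×0.0844)² = 0.0285
  d term: (2×0.118)² = 0.0560
  r term: (-1×0.0467)² = 0.00218
Total = 0.0867. Share from p = 0.0285/0.0867 = 0.329.

32.9%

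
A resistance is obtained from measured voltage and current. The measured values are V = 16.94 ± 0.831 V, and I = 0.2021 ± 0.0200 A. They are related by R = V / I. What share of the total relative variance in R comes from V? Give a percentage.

19.7%

(δR/R)² = (1·δV/V)² + (-1·δI/I)²
  V term: (1×0.0491)² = 0.00241
  I term: (-1×0.0990)² = 0.00979
Total = 0.0122. Share from V = 0.00241/0.0122 = 0.197.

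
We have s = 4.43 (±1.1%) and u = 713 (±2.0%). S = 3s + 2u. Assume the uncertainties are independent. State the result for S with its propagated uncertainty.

1440 ± 28.5

For a sum/difference, combine absolute errors in quadrature:
  (3·δs)² = 0.0214;  (2·δu)² = 813
δS = √(813) = 28.5
S = 1440.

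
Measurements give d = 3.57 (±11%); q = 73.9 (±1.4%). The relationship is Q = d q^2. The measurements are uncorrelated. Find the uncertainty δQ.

2210

Q is a product of powers, so relative uncertainties combine in quadrature:
  (1·δd/d)² = (1×0.110)² = 0.0121;  (2·δq/q)² = (2×0.0140)² = 0.000784
δQ/Q = √(0.0129) = 0.114
Q = 19500, so δQ = 0.114 × 19500 = 2210.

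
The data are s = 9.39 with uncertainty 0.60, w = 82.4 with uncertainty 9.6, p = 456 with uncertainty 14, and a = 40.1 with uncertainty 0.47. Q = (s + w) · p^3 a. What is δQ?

Let u = s + w = 91.8. δu = √(δs² + δw²) = √(0.360 + 92.2) = 9.62, so δu/u = 0.105.
Q is then a monomial in u, p, a:
δQ/Q = √((δu/u)² + (3·δp/p)² + (1·δa/a)²) = √(0.0110 + 0.00848 + 0.000137) = 0.140
Q = 3.49e+11, so δQ = 0.140 × 3.49e+11 = 4.89e+10.

4.89e+10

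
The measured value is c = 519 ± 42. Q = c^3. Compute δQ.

3.39e+07

Q ∝ c^3, so δQ/Q = |3| · δc/c = 3 × 0.0809 = 0.243.
Q = 1.4e+08, so δQ = 0.243 × 1.4e+08 = 3.39e+07.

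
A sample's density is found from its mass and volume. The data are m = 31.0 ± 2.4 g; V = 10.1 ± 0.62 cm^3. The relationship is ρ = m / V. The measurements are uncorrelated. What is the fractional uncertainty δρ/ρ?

Each factor contributes (exponent × relative error)² to (δρ/ρ)²:
  (1·δm/m)² = (1×0.0774)² = 0.00599;  (-1·δV/V)² = (-1×0.0614)² = 0.00377
δρ/ρ = √(0.00976) = 0.0988

0.0988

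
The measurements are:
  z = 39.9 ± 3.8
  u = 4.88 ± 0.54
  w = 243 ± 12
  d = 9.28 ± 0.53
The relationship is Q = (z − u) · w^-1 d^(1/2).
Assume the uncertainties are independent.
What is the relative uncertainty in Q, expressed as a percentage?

Let h = z − u = 35.0. δh = √(δz² + δu²) = √(14.4 + 0.292) = 3.84, so δh/h = 0.110.
Q is then a monomial in h, w, d:
δQ/Q = √((δh/h)² + (-1·δw/w)² + (½·δd/d)²) = √(0.0120 + 0.00244 + 0.000815) = 0.124

12.4%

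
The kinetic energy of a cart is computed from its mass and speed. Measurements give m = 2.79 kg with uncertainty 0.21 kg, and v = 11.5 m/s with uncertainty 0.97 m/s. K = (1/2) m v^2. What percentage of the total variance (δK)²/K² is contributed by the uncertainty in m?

16.6%

(δK/K)² = (1·δm/m)² + (2·δv/v)²
  m term: (1×0.0753)² = 0.00567
  v term: (2×0.0843)² = 0.0285
Total = 0.0341. Share from m = 0.00567/0.0341 = 0.166.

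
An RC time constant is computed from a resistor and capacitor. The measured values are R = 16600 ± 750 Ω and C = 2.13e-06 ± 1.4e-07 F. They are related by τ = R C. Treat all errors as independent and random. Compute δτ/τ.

Relative error in a monomial: (δτ/τ)² = Σ (nᵢ · δxᵢ/xᵢ)².
  (1·δR/R)² = (1×0.0452)² = 0.00204;  (1·δC/C)² = (1×0.0657)² = 0.00432
δτ/τ = √(0.00636) = 0.0798

0.0798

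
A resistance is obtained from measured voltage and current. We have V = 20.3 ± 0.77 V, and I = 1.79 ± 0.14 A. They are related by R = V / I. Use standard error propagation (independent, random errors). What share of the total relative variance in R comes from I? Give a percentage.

(δR/R)² = (1·δV/V)² + (-1·δI/I)²
  V term: (1×0.0379)² = 0.00144
  I term: (-1×0.0782)² = 0.00612
Total = 0.00756. Share from I = 0.00612/0.00756 = 0.810.

81.0%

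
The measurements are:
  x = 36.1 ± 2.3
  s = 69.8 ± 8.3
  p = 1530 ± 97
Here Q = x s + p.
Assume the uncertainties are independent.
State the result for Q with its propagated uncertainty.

Let w = x·s = 2520. δw/w = √((1·δx/x)² + (1·δs/s)²) = √(0.00406 + 0.0141) = 0.135, so δw = 340.
Q = w + p: δQ = √(δw² + δp²) = √(1.16e+05 + 9410) = 353
Q = 4050.

4050 ± 353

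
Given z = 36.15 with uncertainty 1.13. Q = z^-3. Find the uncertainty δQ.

1.99e-06

For a monomial Q ∝ z^-3, fractional errors add in quadrature:
  (-3·δz/z)² = (-3×0.0313)² = 0.00879
δQ/Q = √(0.00879) = 0.0938
Q = 2.117e-05, so δQ = 0.0938 × 2.117e-05 = 1.99e-06.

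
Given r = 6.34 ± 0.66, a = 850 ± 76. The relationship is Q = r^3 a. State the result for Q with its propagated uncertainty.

Relative error in a monomial: (δQ/Q)² = Σ (nᵢ · δxᵢ/xᵢ)².
  (3·δr/r)² = (3×0.104)² = 0.0975;  (1·δa/a)² = (1×0.0894)² = 0.00799
δQ/Q = √(0.106) = 0.325
Q = 2.17e+05, so δQ = 0.325 × 2.17e+05 = 70400.

(2.17 ± 0.704) × 10^5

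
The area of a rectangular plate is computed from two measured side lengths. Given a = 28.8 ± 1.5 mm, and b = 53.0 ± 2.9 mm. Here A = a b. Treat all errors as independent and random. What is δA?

Since A is a product/quotient, work with relative uncertainties:
  (1·δa/a)² = (1×0.0521)² = 0.00271;  (1·δb/b)² = (1×0.0547)² = 0.00299
δA/A = √(0.00571) = 0.0755
A = 1530 mm^2, so δA = 0.0755 × 1530 = 115 mm^2.

115 mm^2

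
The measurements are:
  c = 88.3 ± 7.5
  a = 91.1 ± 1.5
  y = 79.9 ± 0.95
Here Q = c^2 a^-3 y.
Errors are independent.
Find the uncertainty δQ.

0.146

For a monomial Q ∝ c^2, a^-3, y, fractional errors add in quadrature:
  (2·δc/c)² = (2×0.0849)² = 0.0289;  (-3·δa/a)² = (-3×0.0165)² = 0.00244;  (1·δy/y)² = (1×0.0119)² = 0.000141
δQ/Q = √(0.0314) = 0.177
Q = 0.824, so δQ = 0.177 × 0.824 = 0.146.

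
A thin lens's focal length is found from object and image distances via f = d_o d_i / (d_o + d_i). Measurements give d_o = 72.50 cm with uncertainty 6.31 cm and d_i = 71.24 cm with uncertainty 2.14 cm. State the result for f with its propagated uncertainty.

35.93 ± 1.64 cm

∂f/∂d_o = (d_i/(d_o+d_i))² = 0.246;  ∂f/∂d_i = (d_o/(d_o+d_i))² = 0.254
δf = √((∂f/∂d_o · δd_o)² + (∂f/∂d_i · δd_i)²) = √(2.40 + 0.296) = 1.64 cm
f = 35.93 cm.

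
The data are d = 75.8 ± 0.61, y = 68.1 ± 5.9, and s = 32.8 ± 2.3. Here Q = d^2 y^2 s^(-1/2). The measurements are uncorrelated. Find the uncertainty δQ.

8.26e+05

For a monomial Q ∝ d^2, y^2, s^(-1/2), fractional errors add in quadrature:
  (2·δd/d)² = (2×0.00805)² = 0.000259;  (2·δy/y)² = (2×0.0866)² = 0.0300;  (−½·δs/s)² = (-0.5×0.0701)² = 0.00123
δQ/Q = √(0.0315) = 0.178
Q = 4.65e+06, so δQ = 0.178 × 4.65e+06 = 8.26e+05.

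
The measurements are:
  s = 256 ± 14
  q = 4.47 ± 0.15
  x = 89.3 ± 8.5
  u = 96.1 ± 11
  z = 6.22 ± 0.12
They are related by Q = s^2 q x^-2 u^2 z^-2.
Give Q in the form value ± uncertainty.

8770 ± 2820

Products/powers → add relative errors in quadrature, weighted by exponent:
  (2·δs/s)² = (2×0.0547)² = 0.0120;  (1·δq/q)² = (1×0.0336)² = 0.00113;  (-2·δx/x)² = (-2×0.0952)² = 0.0362;  (2·δu/u)² = (2×0.114)² = 0.0524;  (-2·δz/z)² = (-2×0.0193)² = 0.00149
δQ/Q = √(0.103) = 0.321
Q = 8770, so δQ = 0.321 × 8770 = 2820.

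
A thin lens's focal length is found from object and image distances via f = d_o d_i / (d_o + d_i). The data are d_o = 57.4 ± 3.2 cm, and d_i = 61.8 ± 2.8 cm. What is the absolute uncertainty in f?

∂f/∂d_o = (d_i/(d_o+d_i))² = 0.269;  ∂f/∂d_i = (d_o/(d_o+d_i))² = 0.232
δf = √((∂f/∂d_o · δd_o)² + (∂f/∂d_i · δd_i)²) = √(0.740 + 0.422) = 1.08 cm

1.08 cm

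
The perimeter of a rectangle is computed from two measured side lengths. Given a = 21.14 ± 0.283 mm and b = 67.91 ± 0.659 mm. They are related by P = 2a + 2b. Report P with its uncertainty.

Absolute uncertainties add in quadrature for a linear combination:
  (2·δa)² = 0.320;  (2·δb)² = 1.74
δP = √(2.06) = 1.43 mm
P = 178.1 mm.

178.1 ± 1.43 mm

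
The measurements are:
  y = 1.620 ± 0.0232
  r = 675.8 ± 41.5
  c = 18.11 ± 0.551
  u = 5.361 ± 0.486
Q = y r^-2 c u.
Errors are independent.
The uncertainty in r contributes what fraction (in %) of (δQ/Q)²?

61.7%

(δQ/Q)² = (1·δy/y)² + (-2·δr/r)² + (1·δc/c)² + (1·δu/u)²
  y term: (1×0.0143)² = 0.000205
  r term: (-2×0.0614)² = 0.0151
  c term: (1×0.0304)² = 0.000926
  u term: (1×0.0907)² = 0.00822
Total = 0.0244. Share from r = 0.0151/0.0244 = 0.617.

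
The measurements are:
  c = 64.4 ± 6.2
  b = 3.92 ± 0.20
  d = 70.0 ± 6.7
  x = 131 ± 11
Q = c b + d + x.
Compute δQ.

30.4

Let p = c·b = 252. δp/p = √((1·δc/c)² + (1·δb/b)²) = √(0.00927 + 0.00260) = 0.109, so δp = 27.5.
Q = p + d + x: δQ = √(δp² + δd² + δx²) = √(757 + 44.9 + 121) = 30.4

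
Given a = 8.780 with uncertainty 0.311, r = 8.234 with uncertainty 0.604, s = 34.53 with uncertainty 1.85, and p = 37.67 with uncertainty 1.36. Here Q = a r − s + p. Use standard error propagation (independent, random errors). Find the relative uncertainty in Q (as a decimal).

0.0838

Let w = a·r = 72.29. δw/w = √((1·δa/a)² + (1·δr/r)²) = √(0.00125 + 0.00538) = 0.0815, so δw = 5.89.
Q = w − s + p: δQ = √(δw² + δs² + δp²) = √(34.7 + 3.42 + 1.85) = 6.32
Q = 75.43, so δQ/Q = 6.32/75.43 = 0.0838.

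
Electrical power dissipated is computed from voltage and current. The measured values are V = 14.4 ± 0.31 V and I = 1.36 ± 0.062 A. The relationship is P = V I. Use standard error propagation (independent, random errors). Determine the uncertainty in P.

Relative error in a monomial: (δP/P)² = Σ (nᵢ · δxᵢ/xᵢ)².
  (1·δV/V)² = (1×0.0215)² = 0.000463;  (1·δI/I)² = (1×0.0456)² = 0.00208
δP/P = √(0.00254) = 0.0504
P = 19.6 W, so δP = 0.0504 × 19.6 = 0.987 W.

0.987 W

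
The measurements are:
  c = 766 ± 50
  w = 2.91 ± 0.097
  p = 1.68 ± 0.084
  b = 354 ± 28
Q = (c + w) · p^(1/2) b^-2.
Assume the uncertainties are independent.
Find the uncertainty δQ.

Let u = c + w = 769. δu = √(δc² + δw²) = √(2500 + 0.00941) = 50.0, so δu/u = 0.0650.
Q is then a monomial in u, p, b:
δQ/Q = √((δu/u)² + (½·δp/p)² + (-2·δb/b)²) = √(0.00423 + 0.000625 + 0.0250) = 0.173
Q = 0.00795, so δQ = 0.173 × 0.00795 = 0.00137.

0.00137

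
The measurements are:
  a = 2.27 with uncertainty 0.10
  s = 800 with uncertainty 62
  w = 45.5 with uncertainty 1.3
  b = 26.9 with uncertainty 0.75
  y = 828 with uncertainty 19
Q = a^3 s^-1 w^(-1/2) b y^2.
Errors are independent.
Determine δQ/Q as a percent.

Q is a product of powers, so relative uncertainties combine in quadrature:
  (3·δa/a)² = (3×0.0441)² = 0.0175;  (-1·δs/s)² = (-1×0.0775)² = 0.00601;  (−½·δw/w)² = (-0.5×0.0286)² = 0.000204;  (1·δb/b)² = (1×0.0279)² = 0.000777;  (2·δy/y)² = (2×0.0229)² = 0.00211
δQ/Q = √(0.0266) = 0.163

16.3%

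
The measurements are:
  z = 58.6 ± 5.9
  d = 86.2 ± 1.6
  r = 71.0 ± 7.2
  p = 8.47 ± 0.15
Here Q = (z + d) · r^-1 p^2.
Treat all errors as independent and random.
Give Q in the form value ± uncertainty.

Let u = z + d = 145. δu = √(δz² + δd²) = √(34.8 + 2.56) = 6.11, so δu/u = 0.0422.
Q is then a monomial in u, r, p:
δQ/Q = √((δu/u)² + (-1·δr/r)² + (2·δp/p)²) = √(0.00178 + 0.0103 + 0.00125) = 0.115
Q = 146, so δQ = 0.115 × 146 = 16.9.

146 ± 16.9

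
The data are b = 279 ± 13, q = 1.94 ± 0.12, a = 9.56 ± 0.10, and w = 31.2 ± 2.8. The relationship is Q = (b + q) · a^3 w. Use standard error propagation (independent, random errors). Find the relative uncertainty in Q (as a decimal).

Let u = b + q = 281. δu = √(δb² + δq²) = √(169 + 0.0144) = 13.0, so δu/u = 0.0463.
Q is then a monomial in u, a, w:
δQ/Q = √((δu/u)² + (3·δa/a)² + (1·δw/w)²) = √(0.00214 + 0.000985 + 0.00805) = 0.106

0.106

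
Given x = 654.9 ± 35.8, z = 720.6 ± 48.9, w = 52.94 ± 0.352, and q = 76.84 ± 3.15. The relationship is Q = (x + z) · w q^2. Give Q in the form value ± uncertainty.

(4.300 ± 0.401) × 10^8

Let u = x + z = 1376. δu = √(δx² + δz²) = √(1280 + 2390) = 60.6, so δu/u = 0.0441.
Q is then a monomial in u, w, q:
δQ/Q = √((δu/u)² + (1·δw/w)² + (2·δq/q)²) = √(0.00194 + 4.42e-05 + 0.00672) = 0.0933
Q = 4.3e+08, so δQ = 0.0933 × 4.3e+08 = 4.01e+07.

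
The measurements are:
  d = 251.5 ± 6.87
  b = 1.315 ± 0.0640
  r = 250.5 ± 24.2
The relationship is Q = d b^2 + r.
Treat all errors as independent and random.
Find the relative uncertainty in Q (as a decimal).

Let p = d·b^2 = 434.9. δp/p = √((1·δd/d)² + (2·δb/b)²) = √(0.000746 + 0.00947) = 0.101, so δp = 44.0.
Q = p + r: δQ = √(δp² + δr²) = √(1930 + 586) = 50.2
Q = 685.4, so δQ/Q = 50.2/685.4 = 0.0732.

0.0732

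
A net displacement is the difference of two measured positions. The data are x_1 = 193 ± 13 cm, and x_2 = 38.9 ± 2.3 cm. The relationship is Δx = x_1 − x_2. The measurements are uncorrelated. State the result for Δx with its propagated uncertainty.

Δx is a linear combination, so absolute uncertainties add in quadrature:
  (δx_1)² = 169;  (δx_2)² = 5.29
δΔx = √(174) = 13.2 cm
Δx = 154 cm.

154 ± 13.2 cm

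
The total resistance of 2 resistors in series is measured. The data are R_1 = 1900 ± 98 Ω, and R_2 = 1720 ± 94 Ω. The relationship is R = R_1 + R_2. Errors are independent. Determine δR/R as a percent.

For a sum/difference, combine absolute errors in quadrature:
  (δR_1)² = 9600;  (δR_2)² = 8840
δR = √(18400) = 136 Ω
R = 3620 Ω, so δR/R = 136/3620 = 0.0375.

3.75%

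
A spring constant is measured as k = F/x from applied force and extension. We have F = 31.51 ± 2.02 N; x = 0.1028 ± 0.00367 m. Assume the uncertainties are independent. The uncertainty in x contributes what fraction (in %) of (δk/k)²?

23.7%

(δk/k)² = (1·δF/F)² + (-1·δx/x)²
  F term: (1×0.0641)² = 0.00411
  x term: (-1×0.0357)² = 0.00127
Total = 0.00538. Share from x = 0.00127/0.00538 = 0.237.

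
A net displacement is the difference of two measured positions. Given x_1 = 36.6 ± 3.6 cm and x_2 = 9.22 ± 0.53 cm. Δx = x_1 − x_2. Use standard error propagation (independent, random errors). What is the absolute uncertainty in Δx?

Absolute uncertainties add in quadrature for a linear combination:
  (δx_1)² = 13.0;  (δx_2)² = 0.281
δΔx = √(13.2) = 3.64 cm

3.64 cm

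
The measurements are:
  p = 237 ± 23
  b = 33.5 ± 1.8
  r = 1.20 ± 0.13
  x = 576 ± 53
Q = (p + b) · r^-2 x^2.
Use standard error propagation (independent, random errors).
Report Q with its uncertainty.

(6.23 ± 1.85) × 10^7

Let u = p + b = 270. δu = √(δp² + δb²) = √(529 + 3.24) = 23.1, so δu/u = 0.0853.
Q is then a monomial in u, r, x:
δQ/Q = √((δu/u)² + (-2·δr/r)² + (2·δx/x)²) = √(0.00727 + 0.0469 + 0.0339) = 0.297
Q = 6.23e+07, so δQ = 0.297 × 6.23e+07 = 1.85e+07.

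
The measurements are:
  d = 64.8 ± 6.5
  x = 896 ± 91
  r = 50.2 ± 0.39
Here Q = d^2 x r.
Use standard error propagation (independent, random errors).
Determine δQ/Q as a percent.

22.5%

Each factor contributes (exponent × relative error)² to (δQ/Q)²:
  (2·δd/d)² = (2×0.100)² = 0.0402;  (1·δx/x)² = (1×0.102)² = 0.0103;  (1·δr/r)² = (1×0.00777)² = 6.04e-05
δQ/Q = √(0.0506) = 0.225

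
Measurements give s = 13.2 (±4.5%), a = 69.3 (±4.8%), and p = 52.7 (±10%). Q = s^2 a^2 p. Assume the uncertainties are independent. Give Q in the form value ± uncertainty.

(4.41 ± 0.729) × 10^7

Relative error in a monomial: (δQ/Q)² = Σ (nᵢ · δxᵢ/xᵢ)².
  (2·δs/s)² = (2×0.0450)² = 0.00810;  (2·δa/a)² = (2×0.0480)² = 0.00922;  (1·δp/p)² = (1×0.100)² = 0.0100
δQ/Q = √(0.0273) = 0.165
Q = 4.41e+07, so δQ = 0.165 × 4.41e+07 = 7.29e+06.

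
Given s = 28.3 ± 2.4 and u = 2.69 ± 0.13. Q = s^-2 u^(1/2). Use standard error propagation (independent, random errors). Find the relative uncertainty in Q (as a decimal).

0.171

Products/powers → add relative errors in quadrature, weighted by exponent:
  (-2·δs/s)² = (-2×0.0848)² = 0.0288;  (½·δu/u)² = (0.5×0.0483)² = 0.000584
δQ/Q = √(0.0294) = 0.171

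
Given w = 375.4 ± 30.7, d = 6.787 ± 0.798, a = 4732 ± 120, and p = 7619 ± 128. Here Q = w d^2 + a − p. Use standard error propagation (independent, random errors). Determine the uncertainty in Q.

Let h = w·d^2 = 17290. δh/h = √((1·δw/w)² + (2·δd/d)²) = √(0.00669 + 0.0553) = 0.249, so δh = 4310.
Q = h + a − p: δQ = √(δh² + δa² + δp²) = √(1.85e+07 + 14400 + 16400) = 4310

4310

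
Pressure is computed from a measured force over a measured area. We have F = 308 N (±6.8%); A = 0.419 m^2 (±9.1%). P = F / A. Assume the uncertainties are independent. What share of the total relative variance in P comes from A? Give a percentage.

64.2%

(δP/P)² = (1·δF/F)² + (-1·δA/A)²
  F term: (1×0.0680)² = 0.00462
  A term: (-1×0.0910)² = 0.00828
Total = 0.0129. Share from A = 0.00828/0.0129 = 0.642.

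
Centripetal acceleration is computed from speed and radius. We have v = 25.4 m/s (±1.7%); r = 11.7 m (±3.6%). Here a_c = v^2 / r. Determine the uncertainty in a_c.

For a monomial a_c ∝ v^2, r^-1, fractional errors add in quadrature:
  (2·δv/v)² = (2×0.0170)² = 0.00116;  (-1·δr/r)² = (-1×0.0360)² = 0.00130
δa_c/a_c = √(0.00245) = 0.0495
a_c = 55.1 m/s^2, so δa_c = 0.0495 × 55.1 = 2.73 m/s^2.

2.73 m/s^2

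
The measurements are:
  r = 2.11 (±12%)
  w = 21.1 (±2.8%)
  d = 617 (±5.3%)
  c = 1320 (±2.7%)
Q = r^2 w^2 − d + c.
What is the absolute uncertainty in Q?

491

Let p = r^2·w^2 = 1980. δp/p = √((2·δr/r)² + (2·δw/w)²) = √(0.0576 + 0.00314) = 0.246, so δp = 488.
Q = p − d + c: δQ = √(δp² + δd² + δc²) = √(2.39e+05 + 1070 + 1270) = 491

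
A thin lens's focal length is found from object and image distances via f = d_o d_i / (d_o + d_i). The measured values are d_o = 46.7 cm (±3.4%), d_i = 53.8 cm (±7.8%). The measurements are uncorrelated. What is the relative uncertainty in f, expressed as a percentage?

∂f/∂d_o = (d_i/(d_o+d_i))² = 0.287;  ∂f/∂d_i = (d_o/(d_o+d_i))² = 0.216
δf = √((∂f/∂d_o · δd_o)² + (∂f/∂d_i · δd_i)²) = √(0.207 + 0.821) = 1.01 cm
f = 25.0 cm, so δf/f = 1.01/25.0 = 0.0406.

4.06%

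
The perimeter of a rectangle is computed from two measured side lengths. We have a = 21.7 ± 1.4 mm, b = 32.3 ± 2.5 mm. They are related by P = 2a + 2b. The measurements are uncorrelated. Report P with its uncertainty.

P is a linear combination, so absolute uncertainties add in quadrature:
  (2·δa)² = 7.84;  (2·δb)² = 25.0
δP = √(32.8) = 5.73 mm
P = 108 mm.

108 ± 5.73 mm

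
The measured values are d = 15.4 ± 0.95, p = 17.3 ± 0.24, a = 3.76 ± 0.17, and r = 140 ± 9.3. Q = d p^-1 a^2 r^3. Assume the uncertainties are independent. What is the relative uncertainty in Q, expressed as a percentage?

Each factor contributes (exponent × relative error)² to (δQ/Q)²:
  (1·δd/d)² = (1×0.0617)² = 0.00381;  (-1·δp/p)² = (-1×0.0139)² = 0.000192;  (2·δa/a)² = (2×0.0452)² = 0.00818;  (3·δr/r)² = (3×0.0664)² = 0.0397
δQ/Q = √(0.0519) = 0.228

22.8%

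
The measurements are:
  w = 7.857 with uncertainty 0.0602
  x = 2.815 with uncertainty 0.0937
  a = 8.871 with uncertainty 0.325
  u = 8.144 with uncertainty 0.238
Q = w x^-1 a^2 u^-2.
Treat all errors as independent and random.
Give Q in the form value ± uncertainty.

3.312 ± 0.330

Q is a product of powers, so relative uncertainties combine in quadrature:
  (1·δw/w)² = (1×0.00766)² = 5.87e-05;  (-1·δx/x)² = (-1×0.0333)² = 0.00111;  (2·δa/a)² = (2×0.0366)² = 0.00537;  (-2·δu/u)² = (-2×0.0292)² = 0.00342
δQ/Q = √(0.00995) = 0.0998
Q = 3.312, so δQ = 0.0998 × 3.312 = 0.330.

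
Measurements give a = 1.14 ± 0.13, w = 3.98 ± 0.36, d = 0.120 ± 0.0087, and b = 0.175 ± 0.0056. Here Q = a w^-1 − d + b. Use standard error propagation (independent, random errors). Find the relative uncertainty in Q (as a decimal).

0.126

Let p = a·w^-1 = 0.286. δp/p = √((1·δa/a)² + (-1·δw/w)²) = √(0.0130 + 0.00818) = 0.146, so δp = 0.0417.
Q = p − d + b: δQ = √(δp² + δd² + δb²) = √(0.00174 + 7.57e-05 + 3.14e-05) = 0.0430
Q = 0.341, so δQ/Q = 0.0430/0.341 = 0.126.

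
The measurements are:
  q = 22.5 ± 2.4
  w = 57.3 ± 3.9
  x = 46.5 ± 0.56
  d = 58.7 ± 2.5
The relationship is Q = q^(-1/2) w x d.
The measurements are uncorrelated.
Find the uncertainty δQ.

Since Q is a product/quotient, work with relative uncertainties:
  (−½·δq/q)² = (-0.5×0.107)² = 0.00284;  (1·δw/w)² = (1×0.0681)² = 0.00463;  (1·δx/x)² = (1×0.0120)² = 0.000145;  (1·δd/d)² = (1×0.0426)² = 0.00181
δQ/Q = √(0.00944) = 0.0971
Q = 33000, so δQ = 0.0971 × 33000 = 3200.

3200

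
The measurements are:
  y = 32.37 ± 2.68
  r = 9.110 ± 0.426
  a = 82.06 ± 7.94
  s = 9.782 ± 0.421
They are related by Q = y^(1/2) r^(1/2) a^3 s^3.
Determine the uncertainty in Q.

Q is a product of powers, so relative uncertainties combine in quadrature:
  (½·δy/y)² = (0.5×0.0828)² = 0.00171;  (½·δr/r)² = (0.5×0.0468)² = 0.000547;  (3·δa/a)² = (3×0.0968)² = 0.0843;  (3·δs/s)² = (3×0.0430)² = 0.0167
δQ/Q = √(0.103) = 0.321
Q = 8.882e+09, so δQ = 0.321 × 8.882e+09 = 2.85e+09.

2.85e+09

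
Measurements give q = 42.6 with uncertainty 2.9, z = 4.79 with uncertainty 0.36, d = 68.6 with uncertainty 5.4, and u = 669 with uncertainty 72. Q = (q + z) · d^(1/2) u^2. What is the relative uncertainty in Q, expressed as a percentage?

Let w = q + z = 47.4. δw = √(δq² + δz²) = √(8.41 + 0.130) = 2.92, so δw/w = 0.0617.
Q is then a monomial in w, d, u:
δQ/Q = √((δw/w)² + (½·δd/d)² + (2·δu/u)²) = √(0.00380 + 0.00155 + 0.0463) = 0.227

22.7%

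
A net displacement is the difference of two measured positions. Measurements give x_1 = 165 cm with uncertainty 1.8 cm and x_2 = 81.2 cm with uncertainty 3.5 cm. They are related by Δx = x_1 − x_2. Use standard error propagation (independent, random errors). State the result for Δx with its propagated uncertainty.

Δx is a linear combination, so absolute uncertainties add in quadrature:
  (δx_1)² = 3.24;  (δx_2)² = 12.2
δΔx = √(15.5) = 3.94 cm
Δx = 83.8 cm.

83.8 ± 3.94 cm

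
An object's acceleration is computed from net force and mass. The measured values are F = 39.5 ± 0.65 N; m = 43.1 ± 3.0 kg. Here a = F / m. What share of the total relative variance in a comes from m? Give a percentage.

94.7%

(δa/a)² = (1·δF/F)² + (-1·δm/m)²
  F term: (1×0.0165)² = 0.000271
  m term: (-1×0.0696)² = 0.00484
Total = 0.00512. Share from m = 0.00484/0.00512 = 0.947.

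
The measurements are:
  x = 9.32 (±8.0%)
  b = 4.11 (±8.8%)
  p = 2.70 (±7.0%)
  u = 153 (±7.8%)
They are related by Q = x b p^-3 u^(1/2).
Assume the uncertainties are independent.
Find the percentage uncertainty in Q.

24.4%

Each factor contributes (exponent × relative error)² to (δQ/Q)²:
  (1·δx/x)² = (1×0.0800)² = 0.00640;  (1·δb/b)² = (1×0.0880)² = 0.00774;  (-3·δp/p)² = (-3×0.0700)² = 0.0441;  (½·δu/u)² = (0.5×0.0780)² = 0.00152
δQ/Q = √(0.0598) = 0.244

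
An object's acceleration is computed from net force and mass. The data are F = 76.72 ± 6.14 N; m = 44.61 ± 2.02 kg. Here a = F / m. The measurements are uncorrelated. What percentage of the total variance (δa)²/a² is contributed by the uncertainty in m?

24.2%

(δa/a)² = (1·δF/F)² + (-1·δm/m)²
  F term: (1×0.0800)² = 0.00641
  m term: (-1×0.0453)² = 0.00205
Total = 0.00846. Share from m = 0.00205/0.00846 = 0.242.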